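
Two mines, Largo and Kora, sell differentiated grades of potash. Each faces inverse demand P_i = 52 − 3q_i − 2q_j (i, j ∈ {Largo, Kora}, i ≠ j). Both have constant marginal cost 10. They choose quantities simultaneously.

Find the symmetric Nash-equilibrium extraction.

Mine Largo's profit: π = q_{Largo}(52 − 3q_{Largo} − 2q_{Kora}) − 10q_{Largo}.
∂π/∂q_{Largo} = 42 − 6q_{Largo} − 2q_{Kora} = 0 ⇒ q_{Largo} = 7 − (1/3)q_{Kora}.
By symmetry q_{Kora} = q_{Largo}; substituting into the reaction function, (4/3)q_{Largo} = 7 and q_{Largo} = 5.25.

5.25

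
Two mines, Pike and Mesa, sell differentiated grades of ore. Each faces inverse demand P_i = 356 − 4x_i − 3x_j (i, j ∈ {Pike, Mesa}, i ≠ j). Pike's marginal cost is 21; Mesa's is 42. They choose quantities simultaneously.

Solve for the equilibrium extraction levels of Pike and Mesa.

Mine Pike's profit: π = x_{Pike}(356 − 4x_{Pike} − 3x_{Mesa}) − 21x_{Pike}.
∂π/∂x_{Pike} = 335 − 8x_{Pike} − 3x_{Mesa} = 0 ⇒ x_{Pike} = 41.875 − 0.375x_{Mesa}.
Similarly x_{Mesa} = 39.25 − 0.375x_{Pike}.
Substituting the second reaction function into the first: x_{Pike} = 41.875 − 0.375(39.25 − 0.375x_{Pike}), which gives (55/64)x_{Pike} = 869/32 ⇒ x_{Pike} = 31.6.
Then x_{Mesa} = 39.25 − 0.375·31.6 = 27.4.

31.6, 27.4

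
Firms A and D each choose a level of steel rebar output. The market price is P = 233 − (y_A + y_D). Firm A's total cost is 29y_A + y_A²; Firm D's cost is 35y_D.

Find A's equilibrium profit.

Firm A's profit: π = y_A(233 − (y_A + y_D)) − 29y_A − y_A².
∂π/∂y_A = 204 − 4y_A − y_D = 0, so y_A = 51 − 0.25y_D.
For D: ∂π/∂y_D = 198 − 2y_D − y_A = 0 ⇒ y_D = 99 − 0.5y_A.
Plugging y_D into A's best response: y_A = 51 − 0.25(99 − 0.5y_A) ⇒ 0.875y_A = 26.25, so y_A = 30.
Then y_D = 99 − 0.5·30 = 84.
Price P = 233 − 114 = 119.
A's profit: (119 − 29)·30 − (30)² = 1800.

1800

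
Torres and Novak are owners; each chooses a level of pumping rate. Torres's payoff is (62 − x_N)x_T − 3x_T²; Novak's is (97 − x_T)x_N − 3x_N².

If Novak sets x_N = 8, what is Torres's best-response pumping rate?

Expanding Torres's payoff: 62x_T − x_Nx_T − 3x_T².
∂π/∂x_T = 62 − x_N − 6x_T = 0, so x_T = 31/3 − (1/6)x_N.
At x_N = 8: x_T = 31/3 − (1/6)·8 = 9.

9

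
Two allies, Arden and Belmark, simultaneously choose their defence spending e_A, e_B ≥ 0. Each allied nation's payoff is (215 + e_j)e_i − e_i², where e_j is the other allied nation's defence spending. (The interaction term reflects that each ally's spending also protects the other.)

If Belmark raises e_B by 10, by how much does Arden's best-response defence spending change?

Arden's payoff is (215 + e_B)e_A − e_A².
∂π/∂e_A = 215 + e_B − 2e_A = 0, so e_A = 107.5 + 0.5e_B.
The reaction-function slope is 0.5, so a 10-unit rise in e_B moves e_A by 0.5 × 10 = 5. Arden's best response rises — the actions are strategic complements.

5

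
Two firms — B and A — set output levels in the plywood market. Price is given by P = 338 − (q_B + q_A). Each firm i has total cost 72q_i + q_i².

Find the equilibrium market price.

231.6

Firm B's profit: π = q_B(338 − (q_B + q_A)) − 72q_B − q_B².
∂π/∂q_B = 266 − 4q_B − q_A = 0, so q_B = 66.5 − 0.25q_A.
Setting q_B = q_A in the reaction function: q_B = 66.5 − 0.25q_B, so q_B = 66.5 / 1.25 = 53.2.
Equilibrium price: P = 338 − 106.4 = 231.6.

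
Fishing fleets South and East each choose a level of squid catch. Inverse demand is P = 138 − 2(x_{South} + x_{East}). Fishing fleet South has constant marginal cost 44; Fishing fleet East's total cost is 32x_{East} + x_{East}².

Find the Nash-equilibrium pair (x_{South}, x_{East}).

17.6, 11.8

Fishing fleet South's profit: π = x_{South}(138 − 2(x_{South} + x_{East})) − 44x_{South}.
∂π/∂x_{South} = 94 − 4x_{South} − 2x_{East} = 0, so x_{South} = 23.5 − 0.5x_{East}.
For East: ∂π/∂x_{East} = 106 − 6x_{East} − 2x_{South} = 0 ⇒ x_{East} = 53/3 − (1/3)x_{South}.
Substituting the second reaction function into the first: x_{South} = 23.5 − 0.5(53/3 − (1/3)x_{South}), which gives (5/6)x_{South} = 44/3 ⇒ x_{South} = 17.6.
Then x_{East} = 53/3 − (1/3)·17.6 = 11.8.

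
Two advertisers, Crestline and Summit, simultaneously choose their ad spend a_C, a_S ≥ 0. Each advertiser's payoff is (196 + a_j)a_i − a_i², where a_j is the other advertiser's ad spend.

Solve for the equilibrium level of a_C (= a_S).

196

Crestline's payoff is (196 + a_S)a_C − a_C².
∂π/∂a_C = 196 + a_S − 2a_C = 0, so a_C = 98 + 0.5a_S.
By symmetry a_S = a_C; substituting into the reaction function, 0.5a_C = 98 and a_C = 196.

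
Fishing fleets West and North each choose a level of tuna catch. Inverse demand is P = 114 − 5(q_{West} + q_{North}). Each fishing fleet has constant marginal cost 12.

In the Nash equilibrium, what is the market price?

46

Fishing fleet West's profit: π = q_{West}(114 − 5(q_{West} + q_{North})) − 12q_{West}.
∂π/∂q_{West} = 102 − 10q_{West} − 5q_{North} = 0, so q_{West} = 10.2 − 0.5q_{North}.
The game is symmetric, so in equilibrium q_{North} = q_{West}: the reaction function gives 1.5q_{West} = 10.2, hence q_{West} = 6.8.
Equilibrium price: P = 114 − 5·13.6 = 46.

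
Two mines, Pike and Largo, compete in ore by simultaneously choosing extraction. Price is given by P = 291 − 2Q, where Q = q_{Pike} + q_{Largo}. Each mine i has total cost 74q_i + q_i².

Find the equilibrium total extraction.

Mine Pike's profit: π = q_{Pike}(291 − 2(q_{Pike} + q_{Largo})) − 74q_{Pike} − q_{Pike}².
∂π/∂q_{Pike} = 217 − 6q_{Pike} − 2q_{Largo} = 0, so q_{Pike} = 217/6 − (1/3)q_{Largo}.
The game is symmetric, so in equilibrium q_{Largo} = q_{Pike}: the reaction function gives (4/3)q_{Pike} = 217/6, hence q_{Pike} = 27.125.
Total extraction: 27.125 + 27.125 = 54.25.

54.25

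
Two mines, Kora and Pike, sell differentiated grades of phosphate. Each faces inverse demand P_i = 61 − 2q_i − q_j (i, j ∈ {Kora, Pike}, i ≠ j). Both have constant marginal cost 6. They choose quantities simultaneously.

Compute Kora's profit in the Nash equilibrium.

242

Mine Kora's profit: π = q_{Kora}(61 − 2q_{Kora} − q_{Pike}) − 6q_{Kora}.
∂π/∂q_{Kora} = 55 − 4q_{Kora} − q_{Pike} = 0 ⇒ q_{Kora} = 13.75 − 0.25q_{Pike}.
Setting q_{Kora} = q_{Pike} in the reaction function: q_{Kora} = 13.75 − 0.25q_{Kora}, so q_{Kora} = 13.75 / 1.25 = 11.
P_{Kora} = 61 − 2·11 − 11 = 28.
Profit = (28 − 6)·11 = 242.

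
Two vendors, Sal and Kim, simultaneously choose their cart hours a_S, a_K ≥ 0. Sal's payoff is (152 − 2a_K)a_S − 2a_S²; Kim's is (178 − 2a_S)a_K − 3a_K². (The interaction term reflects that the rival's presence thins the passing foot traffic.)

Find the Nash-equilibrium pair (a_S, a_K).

Expanding Sal's payoff: 152a_S − 2a_Ka_S − 2a_S².
∂π/∂a_S = 152 − 2a_K − 4a_S = 0, so a_S = 38 − 0.5a_K.
Likewise for Kim: a_K = 89/3 − (1/3)a_S.
Substituting the second reaction function into the first: a_S = 38 − 0.5(89/3 − (1/3)a_S), which gives (5/6)a_S = 139/6 ⇒ a_S = 27.8.
Then a_K = 89/3 − (1/3)·27.8 = 20.4.

27.8, 20.4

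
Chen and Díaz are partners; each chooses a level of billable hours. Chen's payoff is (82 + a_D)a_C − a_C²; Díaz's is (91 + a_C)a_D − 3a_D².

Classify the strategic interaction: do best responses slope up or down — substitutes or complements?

strategic complements

Expanding Chen's payoff: 82a_C + a_Da_C − a_C².
∂π/∂a_C = 82 + a_D − 2a_C = 0, so a_C = 41 + 0.5a_D.
The best-response slope da_C/da_D = 0.5 > 0: the reaction function is upward-sloping, so the choices are strategic complements.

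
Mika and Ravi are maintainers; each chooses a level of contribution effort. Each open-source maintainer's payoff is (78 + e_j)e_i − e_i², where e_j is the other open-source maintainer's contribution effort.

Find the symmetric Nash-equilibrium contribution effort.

78

Mika's payoff is (78 + e_R)e_M − e_M².
∂π/∂e_M = 78 + e_R − 2e_M = 0, so e_M = 39 + 0.5e_R.
By symmetry e_R = e_M; substituting into the reaction function, 0.5e_M = 39 and e_M = 78.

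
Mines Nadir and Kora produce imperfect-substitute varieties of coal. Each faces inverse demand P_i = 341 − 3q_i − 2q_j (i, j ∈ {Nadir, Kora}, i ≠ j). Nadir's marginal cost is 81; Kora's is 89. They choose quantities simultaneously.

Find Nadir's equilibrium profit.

3267

Mine Nadir's profit: π = q_{Nadir}(341 − 3q_{Nadir} − 2q_{Kora}) − 81q_{Nadir}.
∂π/∂q_{Nadir} = 260 − 6q_{Nadir} − 2q_{Kora} = 0 ⇒ q_{Nadir} = 130/3 − (1/3)q_{Kora}.
Similarly q_{Kora} = 42 − (1/3)q_{Nadir}.
Plugging q_{Kora} into Nadir's best response: q_{Nadir} = 130/3 − (1/3)(42 − (1/3)q_{Nadir}) ⇒ (8/9)q_{Nadir} = 88/3, so q_{Nadir} = 33.
Then q_{Kora} = 42 − (1/3)·33 = 31.
P_{Nadir} = 341 − 3·33 − 2·31 = 180.
Profit = (180 − 81)·33 = 3267.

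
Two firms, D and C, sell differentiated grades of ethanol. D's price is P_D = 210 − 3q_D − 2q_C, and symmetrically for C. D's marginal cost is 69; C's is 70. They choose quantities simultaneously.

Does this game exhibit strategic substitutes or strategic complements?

strategic substitutes

Firm D's profit: π = q_D(210 − 3q_D − 2q_C) − 69q_D.
∂π/∂q_D = 141 − 6q_D − 2q_C = 0 ⇒ q_D = 23.5 − (1/3)q_C.
The best-response slope dq_D/dq_C = −1/3 < 0: the reaction function is downward-sloping, so the choices are strategic substitutes.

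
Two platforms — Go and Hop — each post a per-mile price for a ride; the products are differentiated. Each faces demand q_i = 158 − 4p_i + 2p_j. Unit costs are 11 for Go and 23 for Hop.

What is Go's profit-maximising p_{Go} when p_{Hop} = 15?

Go's profit: π = (p_{Go} − 11)(158 − 4p_{Go} + 2p_{Hop}).
∂π/∂p_{Go} = 202 − 8p_{Go} + 2p_{Hop} = 0 ⇒ p_{Go} = 25.25 + 0.25p_{Hop}.
At p_{Hop} = 15: p_{Go} = 25.25 + 0.25·15 = 29.

29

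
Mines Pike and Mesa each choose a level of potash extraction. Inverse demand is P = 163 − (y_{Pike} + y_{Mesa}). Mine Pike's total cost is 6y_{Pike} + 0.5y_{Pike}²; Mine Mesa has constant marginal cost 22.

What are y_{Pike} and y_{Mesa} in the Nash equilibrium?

Mine Pike's profit: π = y_{Pike}(163 − (y_{Pike} + y_{Mesa})) − 6y_{Pike} − 0.5y_{Pike}².
∂π/∂y_{Pike} = 157 − 3y_{Pike} − y_{Mesa} = 0, so y_{Pike} = 157/3 − (1/3)y_{Mesa}.
For Mesa: ∂π/∂y_{Mesa} = 141 − 2y_{Mesa} − y_{Pike} = 0 ⇒ y_{Mesa} = 70.5 − 0.5y_{Pike}.
Plugging y_{Mesa} into Pike's best response: y_{Pike} = 157/3 − (1/3)(70.5 − 0.5y_{Pike}) ⇒ (5/6)y_{Pike} = 173/6, so y_{Pike} = 34.6.
Then y_{Mesa} = 70.5 − 0.5·34.6 = 53.2.

34.6, 53.2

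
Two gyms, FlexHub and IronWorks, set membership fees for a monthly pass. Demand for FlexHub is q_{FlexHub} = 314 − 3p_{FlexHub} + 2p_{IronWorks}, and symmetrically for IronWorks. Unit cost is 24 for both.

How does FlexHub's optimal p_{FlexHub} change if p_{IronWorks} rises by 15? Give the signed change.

FlexHub's profit: π = (p_{FlexHub} − 24)(314 − 3p_{FlexHub} + 2p_{IronWorks}).
∂π/∂p_{FlexHub} = 386 − 6p_{FlexHub} + 2p_{IronWorks} = 0 ⇒ p_{FlexHub} = 193/3 + (1/3)p_{IronWorks}.
The reaction-function slope is 1/3, so a 15-unit rise in p_{IronWorks} moves p_{FlexHub} by 1/3 × 15 = 5. FlexHub's best response rises — the actions are strategic complements.

5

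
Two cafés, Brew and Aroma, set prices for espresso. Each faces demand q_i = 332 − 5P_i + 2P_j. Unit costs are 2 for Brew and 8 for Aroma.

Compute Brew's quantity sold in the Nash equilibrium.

Brew's profit: π = (P_{Brew} − 2)(332 − 5P_{Brew} + 2P_{Aroma}).
∂π/∂P_{Brew} = 342 − 10P_{Brew} + 2P_{Aroma} = 0 ⇒ P_{Brew} = 34.2 + 0.2P_{Aroma}.
Similarly P_{Aroma} = 37.2 + 0.2P_{Brew}.
Substituting the second reaction function into the first: P_{Brew} = 34.2 + 0.2(37.2 + 0.2P_{Brew}), which gives 0.96P_{Brew} = 41.64 ⇒ P_{Brew} = 43.375.
Then P_{Aroma} = 37.2 + 0.2·43.375 = 45.875.
q_{Brew} = 332 − 5·43.375 + 2·45.875 = 206.875.

206.875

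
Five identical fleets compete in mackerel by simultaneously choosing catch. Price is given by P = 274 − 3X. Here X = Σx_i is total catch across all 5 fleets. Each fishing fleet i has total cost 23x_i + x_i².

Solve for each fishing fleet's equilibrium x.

A representative fishing fleet's profit is π_i = x_i(274 − 3X) − 23x_i − x_i², with X = x_i + Σ_{j≠i} x_j.
First-order condition: 251 − 8x_i − 3Σ_{j≠i} x_j = 0.
Imposing symmetry (x_j = x for all j) turns Σ_{j≠i} x_j into 4x, so 251 = 20x and x = 12.55.

12.55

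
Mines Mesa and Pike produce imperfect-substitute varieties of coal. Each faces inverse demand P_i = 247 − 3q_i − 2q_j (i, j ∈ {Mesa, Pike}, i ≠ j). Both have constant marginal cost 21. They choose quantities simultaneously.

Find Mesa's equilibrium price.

105.75

Mine Mesa's profit: π = q_{Mesa}(247 − 3q_{Mesa} − 2q_{Pike}) − 21q_{Mesa}.
∂π/∂q_{Mesa} = 226 − 6q_{Mesa} − 2q_{Pike} = 0 ⇒ q_{Mesa} = 113/3 − (1/3)q_{Pike}.
By symmetry q_{Pike} = q_{Mesa}; substituting into the reaction function, (4/3)q_{Mesa} = 113/3 and q_{Mesa} = 28.25.
P_{Mesa} = 247 − 3·28.25 − 2·28.25 = 105.75.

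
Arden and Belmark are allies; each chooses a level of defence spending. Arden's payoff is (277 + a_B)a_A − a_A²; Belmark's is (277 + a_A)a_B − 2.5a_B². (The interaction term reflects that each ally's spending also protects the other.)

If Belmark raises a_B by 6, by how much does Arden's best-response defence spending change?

Expanding Arden's payoff: 277a_A + a_Ba_A − a_A².
∂π/∂a_A = 277 + a_B − 2a_A = 0, so a_A = 138.5 + 0.5a_B.
The reaction-function slope is 0.5, so a 6-unit rise in a_B moves a_A by 0.5 × 6 = 3. Arden's best response rises — the actions are strategic complements.

3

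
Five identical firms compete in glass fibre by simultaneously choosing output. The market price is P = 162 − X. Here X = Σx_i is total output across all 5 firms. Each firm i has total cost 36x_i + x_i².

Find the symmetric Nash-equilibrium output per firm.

A representative firm's profit is π_i = x_i(162 − X) − 36x_i − x_i², with X = x_i + Σ_{j≠i} x_j.
First-order condition: 126 − 4x_i − Σ_{j≠i} x_j = 0.
With identical firms, set every x_j = x: then 126 − 4x − 4x = 0, i.e. x = 126/8 = 15.75.

15.75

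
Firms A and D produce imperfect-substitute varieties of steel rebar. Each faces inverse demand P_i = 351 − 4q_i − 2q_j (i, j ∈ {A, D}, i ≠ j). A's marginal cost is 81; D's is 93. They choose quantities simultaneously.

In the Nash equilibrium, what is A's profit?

3003.04

Firm A's profit: π = q_A(351 − 4q_A − 2q_D) − 81q_A.
∂π/∂q_A = 270 − 8q_A − 2q_D = 0 ⇒ q_A = 33.75 − 0.25q_D.
Similarly q_D = 32.25 − 0.25q_A.
Substituting the second reaction function into the first: q_A = 33.75 − 0.25(32.25 − 0.25q_A), which gives 0.9375q_A = 25.6875 ⇒ q_A = 27.4.
Then q_D = 32.25 − 0.25·27.4 = 25.4.
P_A = 351 − 4·27.4 − 2·25.4 = 190.6.
Profit = (190.6 − 81)·27.4 = 3003.04.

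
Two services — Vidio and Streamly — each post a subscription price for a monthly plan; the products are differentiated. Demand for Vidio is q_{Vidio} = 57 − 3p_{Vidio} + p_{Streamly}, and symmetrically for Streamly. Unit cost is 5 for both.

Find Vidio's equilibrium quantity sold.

Vidio's profit: π = (p_{Vidio} − 5)(57 − 3p_{Vidio} + p_{Streamly}).
∂π/∂p_{Vidio} = 72 − 6p_{Vidio} + p_{Streamly} = 0 ⇒ p_{Vidio} = 12 + (1/6)p_{Streamly}.
By symmetry p_{Streamly} = p_{Vidio}; substituting into the reaction function, (5/6)p_{Vidio} = 12 and p_{Vidio} = 14.4.
q_{Vidio} = 57 − 3·14.4 + 14.4 = 28.2.

28.2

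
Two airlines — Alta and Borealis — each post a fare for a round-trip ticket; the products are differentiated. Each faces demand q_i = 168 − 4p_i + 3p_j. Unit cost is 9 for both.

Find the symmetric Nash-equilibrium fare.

40.8

Alta's profit: π = (p_{Alta} − 9)(168 − 4p_{Alta} + 3p_{Borealis}).
∂π/∂p_{Alta} = 204 − 8p_{Alta} + 3p_{Borealis} = 0 ⇒ p_{Alta} = 25.5 + 0.375p_{Borealis}.
By symmetry p_{Borealis} = p_{Alta}; substituting into the reaction function, 0.625p_{Alta} = 25.5 and p_{Alta} = 40.8.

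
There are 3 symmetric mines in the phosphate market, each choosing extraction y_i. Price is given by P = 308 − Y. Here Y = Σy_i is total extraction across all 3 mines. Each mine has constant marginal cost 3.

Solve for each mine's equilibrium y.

76.25

A representative mine's profit is π_i = y_i(308 − Y) − 3y_i, with Y = y_i + Σ_{j≠i} y_j.
First-order condition: 305 − 2y_i − Σ_{j≠i} y_j = 0.
In a symmetric equilibrium every mine chooses the same y, so Σ_{j≠i} y_j = 2y. The condition becomes 305 − 4y = 0, giving y = 305/4 = 76.25.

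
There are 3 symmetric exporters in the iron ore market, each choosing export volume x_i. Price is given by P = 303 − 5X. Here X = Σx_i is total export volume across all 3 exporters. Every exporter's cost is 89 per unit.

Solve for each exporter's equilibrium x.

A representative exporter's profit is π_i = x_i(303 − 5X) − 89x_i, with X = x_i + Σ_{j≠i} x_j.
First-order condition: 214 − 10x_i − 5Σ_{j≠i} x_j = 0.
In a symmetric equilibrium every exporter chooses the same x, so Σ_{j≠i} x_j = 2x. The condition becomes 214 − 20x = 0, giving x = 214/20 = 10.7.

10.7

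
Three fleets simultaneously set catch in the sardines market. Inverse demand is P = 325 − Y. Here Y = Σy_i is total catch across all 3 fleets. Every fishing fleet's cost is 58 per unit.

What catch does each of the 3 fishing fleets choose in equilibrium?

A representative fishing fleet's profit is π_i = y_i(325 − Y) − 58y_i, with Y = y_i + Σ_{j≠i} y_j.
First-order condition: 267 − 2y_i − Σ_{j≠i} y_j = 0.
In a symmetric equilibrium every fishing fleet chooses the same y, so Σ_{j≠i} y_j = 2y. The condition becomes 267 − 4y = 0, giving y = 267/4 = 66.75.

66.75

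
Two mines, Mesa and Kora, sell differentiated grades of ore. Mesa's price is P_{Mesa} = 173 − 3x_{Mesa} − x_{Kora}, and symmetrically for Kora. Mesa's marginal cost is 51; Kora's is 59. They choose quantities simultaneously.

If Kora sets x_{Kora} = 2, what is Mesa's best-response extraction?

20

Mine Mesa's profit: π = x_{Mesa}(173 − 3x_{Mesa} − x_{Kora}) − 51x_{Mesa}.
∂π/∂x_{Mesa} = 122 − 6x_{Mesa} − x_{Kora} = 0 ⇒ x_{Mesa} = 61/3 − (1/6)x_{Kora}.
At x_{Kora} = 2: x_{Mesa} = 61/3 − (1/6)·2 = 20.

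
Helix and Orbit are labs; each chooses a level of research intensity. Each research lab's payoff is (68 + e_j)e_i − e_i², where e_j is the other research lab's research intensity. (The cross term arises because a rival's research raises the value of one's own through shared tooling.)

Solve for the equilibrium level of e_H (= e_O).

68

Helix's payoff is (68 + e_O)e_H − e_H².
∂π/∂e_H = 68 + e_O − 2e_H = 0, so e_H = 34 + 0.5e_O.
Setting e_H = e_O in the reaction function: e_H = 34 + 0.5e_H, so e_H = 34 / 0.5 = 68.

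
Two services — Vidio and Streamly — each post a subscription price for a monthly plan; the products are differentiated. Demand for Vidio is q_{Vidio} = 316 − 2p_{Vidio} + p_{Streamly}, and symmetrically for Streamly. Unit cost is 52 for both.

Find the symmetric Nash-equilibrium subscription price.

140

Vidio's profit: π = (p_{Vidio} − 52)(316 − 2p_{Vidio} + p_{Streamly}).
∂π/∂p_{Vidio} = 420 − 4p_{Vidio} + p_{Streamly} = 0 ⇒ p_{Vidio} = 105 + 0.25p_{Streamly}.
By symmetry p_{Streamly} = p_{Vidio}; substituting into the reaction function, 0.75p_{Vidio} = 105 and p_{Vidio} = 140.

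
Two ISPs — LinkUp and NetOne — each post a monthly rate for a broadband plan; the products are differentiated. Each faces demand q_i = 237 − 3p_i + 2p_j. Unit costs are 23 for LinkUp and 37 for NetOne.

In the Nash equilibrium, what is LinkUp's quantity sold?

168.375

LinkUp's profit: π = (p_{LinkUp} − 23)(237 − 3p_{LinkUp} + 2p_{NetOne}).
∂π/∂p_{LinkUp} = 306 − 6p_{LinkUp} + 2p_{NetOne} = 0 ⇒ p_{LinkUp} = 51 + (1/3)p_{NetOne}.
Similarly p_{NetOne} = 58 + (1/3)p_{LinkUp}.
Substituting the second reaction function into the first: p_{LinkUp} = 51 + (1/3)(58 + (1/3)p_{LinkUp}), which gives (8/9)p_{LinkUp} = 211/3 ⇒ p_{LinkUp} = 79.125.
Then p_{NetOne} = 58 + (1/3)·79.125 = 84.375.
q_{LinkUp} = 237 − 3·79.125 + 2·84.375 = 168.375.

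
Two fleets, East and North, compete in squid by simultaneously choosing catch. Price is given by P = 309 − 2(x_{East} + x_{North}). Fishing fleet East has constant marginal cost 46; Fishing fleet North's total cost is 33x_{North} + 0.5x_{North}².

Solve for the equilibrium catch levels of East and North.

Fishing fleet East's profit: π = x_{East}(309 − 2(x_{East} + x_{North})) − 46x_{East}.
∂π/∂x_{East} = 263 − 4x_{East} − 2x_{North} = 0, so x_{East} = 65.75 − 0.5x_{North}.
For North: ∂π/∂x_{North} = 276 − 5x_{North} − 2x_{East} = 0 ⇒ x_{North} = 55.2 − 0.4x_{East}.
Substituting the second reaction function into the first: x_{East} = 65.75 − 0.5(55.2 − 0.4x_{East}), which gives 0.8x_{East} = 38.15 ⇒ x_{East} = 47.6875.
Then x_{North} = 55.2 − 0.4·47.6875 = 36.125.

47.6875, 36.125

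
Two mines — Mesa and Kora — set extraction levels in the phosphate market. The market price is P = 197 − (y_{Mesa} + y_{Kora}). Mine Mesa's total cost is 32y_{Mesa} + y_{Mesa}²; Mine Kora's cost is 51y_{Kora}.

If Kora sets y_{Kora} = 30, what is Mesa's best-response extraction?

33.75

Mine Mesa's profit: π = y_{Mesa}(197 − (y_{Mesa} + y_{Kora})) − 32y_{Mesa} − y_{Mesa}².
∂π/∂y_{Mesa} = 165 − 4y_{Mesa} − y_{Kora} = 0, so y_{Mesa} = 41.25 − 0.25y_{Kora}.
At y_{Kora} = 30: y_{Mesa} = 41.25 − 0.25·30 = 33.75.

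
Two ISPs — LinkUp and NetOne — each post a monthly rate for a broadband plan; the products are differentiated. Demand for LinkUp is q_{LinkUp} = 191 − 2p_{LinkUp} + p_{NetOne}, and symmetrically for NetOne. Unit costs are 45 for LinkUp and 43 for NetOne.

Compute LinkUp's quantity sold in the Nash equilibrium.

LinkUp's profit: π = (p_{LinkUp} − 45)(191 − 2p_{LinkUp} + p_{NetOne}).
∂π/∂p_{LinkUp} = 281 − 4p_{LinkUp} + p_{NetOne} = 0 ⇒ p_{LinkUp} = 70.25 + 0.25p_{NetOne}.
Similarly p_{NetOne} = 69.25 + 0.25p_{LinkUp}.
Plugging p_{NetOne} into LinkUp's best response: p_{LinkUp} = 70.25 + 0.25(69.25 + 0.25p_{LinkUp}) ⇒ 0.9375p_{LinkUp} = 87.5625, so p_{LinkUp} = 93.4.
Then p_{NetOne} = 69.25 + 0.25·93.4 = 92.6.
q_{LinkUp} = 191 − 2·93.4 + 92.6 = 96.8.

96.8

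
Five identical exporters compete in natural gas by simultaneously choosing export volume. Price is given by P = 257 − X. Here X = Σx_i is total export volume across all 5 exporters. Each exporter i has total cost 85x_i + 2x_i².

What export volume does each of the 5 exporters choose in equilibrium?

A representative exporter's profit is π_i = x_i(257 − X) − 85x_i − 2x_i², with X = x_i + Σ_{j≠i} x_j.
First-order condition: 172 − 6x_i − Σ_{j≠i} x_j = 0.
In a symmetric equilibrium every exporter chooses the same x, so Σ_{j≠i} x_j = 4x. The condition becomes 172 − 10x = 0, giving x = 172/10 = 17.2.

17.2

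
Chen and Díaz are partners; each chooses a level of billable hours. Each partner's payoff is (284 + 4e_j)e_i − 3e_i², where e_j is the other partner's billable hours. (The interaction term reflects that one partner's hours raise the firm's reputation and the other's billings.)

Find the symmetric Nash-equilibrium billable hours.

142

Chen's payoff is (284 + 4e_D)e_C − 3e_C².
∂π/∂e_C = 284 + 4e_D − 6e_C = 0, so e_C = 142/3 + (2/3)e_D.
Setting e_C = e_D in the reaction function: e_C = 142/3 + (2/3)e_C, so e_C = (142/3) / (1/3) = 142.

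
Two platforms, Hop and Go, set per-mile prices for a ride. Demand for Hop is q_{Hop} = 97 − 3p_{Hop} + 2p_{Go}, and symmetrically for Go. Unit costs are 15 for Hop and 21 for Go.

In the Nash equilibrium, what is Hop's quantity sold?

64.875

Hop's profit: π = (p_{Hop} − 15)(97 − 3p_{Hop} + 2p_{Go}).
∂π/∂p_{Hop} = 142 − 6p_{Hop} + 2p_{Go} = 0 ⇒ p_{Hop} = 71/3 + (1/3)p_{Go}.
Similarly p_{Go} = 80/3 + (1/3)p_{Hop}.
Plugging p_{Go} into Hop's best response: p_{Hop} = 71/3 + (1/3)(80/3 + (1/3)p_{Hop}) ⇒ (8/9)p_{Hop} = 293/9, so p_{Hop} = 36.625.
Then p_{Go} = 80/3 + (1/3)·36.625 = 38.875.
q_{Hop} = 97 − 3·36.625 + 2·38.875 = 64.875.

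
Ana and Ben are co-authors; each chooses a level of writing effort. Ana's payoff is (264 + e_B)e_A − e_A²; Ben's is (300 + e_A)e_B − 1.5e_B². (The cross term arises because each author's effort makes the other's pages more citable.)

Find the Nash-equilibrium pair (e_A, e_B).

Expanding Ana's payoff: 264e_A + e_Be_A − e_A².
∂π/∂e_A = 264 + e_B − 2e_A = 0, so e_A = 132 + 0.5e_B.
Likewise for Ben: e_B = 100 + (1/3)e_A.
Plugging e_B into Ana's best response: e_A = 132 + 0.5(100 + (1/3)e_A) ⇒ (5/6)e_A = 182, so e_A = 218.4.
Then e_B = 100 + (1/3)·218.4 = 172.8.

218.4, 172.8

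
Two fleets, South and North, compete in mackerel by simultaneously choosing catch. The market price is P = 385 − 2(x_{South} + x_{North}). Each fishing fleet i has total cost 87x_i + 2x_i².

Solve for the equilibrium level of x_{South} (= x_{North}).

Fishing fleet South's profit: π = x_{South}(385 − 2(x_{South} + x_{North})) − 87x_{South} − 2x_{South}².
∂π/∂x_{South} = 298 − 8x_{South} − 2x_{North} = 0, so x_{South} = 37.25 − 0.25x_{North}.
Setting x_{South} = x_{North} in the reaction function: x_{South} = 37.25 − 0.25x_{South}, so x_{South} = 37.25 / 1.25 = 29.8.

29.8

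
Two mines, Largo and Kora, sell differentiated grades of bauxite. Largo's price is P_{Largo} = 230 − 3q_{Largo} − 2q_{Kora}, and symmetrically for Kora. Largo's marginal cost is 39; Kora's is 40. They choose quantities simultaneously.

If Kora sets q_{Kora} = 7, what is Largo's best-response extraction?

29.5

Mine Largo's profit: π = q_{Largo}(230 − 3q_{Largo} − 2q_{Kora}) − 39q_{Largo}.
∂π/∂q_{Largo} = 191 − 6q_{Largo} − 2q_{Kora} = 0 ⇒ q_{Largo} = 191/6 − (1/3)q_{Kora}.
At q_{Kora} = 7: q_{Largo} = 191/6 − (1/3)·7 = 29.5.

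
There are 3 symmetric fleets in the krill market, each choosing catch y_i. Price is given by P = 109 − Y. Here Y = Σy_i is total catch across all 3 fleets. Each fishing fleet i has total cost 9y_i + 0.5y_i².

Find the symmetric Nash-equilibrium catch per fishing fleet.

A representative fishing fleet's profit is π_i = y_i(109 − Y) − 9y_i − 0.5y_i², with Y = y_i + Σ_{j≠i} y_j.
First-order condition: 100 − 3y_i − Σ_{j≠i} y_j = 0.
With identical fishing fleets, set every y_j = y: then 100 − 3y − 2y = 0, i.e. y = 100/5 = 20.

20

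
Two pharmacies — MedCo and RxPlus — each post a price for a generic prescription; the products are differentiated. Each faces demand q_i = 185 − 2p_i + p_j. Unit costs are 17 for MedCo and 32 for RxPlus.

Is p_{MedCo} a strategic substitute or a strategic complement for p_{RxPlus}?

MedCo's profit: π = (p_{MedCo} − 17)(185 − 2p_{MedCo} + p_{RxPlus}).
∂π/∂p_{MedCo} = 219 − 4p_{MedCo} + p_{RxPlus} = 0 ⇒ p_{MedCo} = 54.75 + 0.25p_{RxPlus}.
The best-response slope dp_{MedCo}/dp_{RxPlus} = 0.25 > 0: the reaction function is upward-sloping, so the choices are strategic complements.

strategic complements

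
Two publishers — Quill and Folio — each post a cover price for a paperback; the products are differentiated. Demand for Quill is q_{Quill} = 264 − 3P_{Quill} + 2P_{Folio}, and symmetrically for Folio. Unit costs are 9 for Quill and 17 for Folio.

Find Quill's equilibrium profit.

Quill's profit: π = (P_{Quill} − 9)(264 − 3P_{Quill} + 2P_{Folio}).
∂π/∂P_{Quill} = 291 − 6P_{Quill} + 2P_{Folio} = 0 ⇒ P_{Quill} = 48.5 + (1/3)P_{Folio}.
Similarly P_{Folio} = 52.5 + (1/3)P_{Quill}.
Substituting the second reaction function into the first: P_{Quill} = 48.5 + (1/3)(52.5 + (1/3)P_{Quill}), which gives (8/9)P_{Quill} = 66 ⇒ P_{Quill} = 74.25.
Then P_{Folio} = 52.5 + (1/3)·74.25 = 77.25.
q_{Quill} = 264 − 3·74.25 + 2·77.25 = 195.75.
Profit = (74.25 − 9)·195.75 = 12772.6875.

12772.6875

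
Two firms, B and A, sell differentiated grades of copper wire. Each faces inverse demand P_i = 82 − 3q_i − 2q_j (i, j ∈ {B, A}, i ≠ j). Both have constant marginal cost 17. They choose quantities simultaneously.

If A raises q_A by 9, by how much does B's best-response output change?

Firm B's profit: π = q_B(82 − 3q_B − 2q_A) − 17q_B.
∂π/∂q_B = 65 − 6q_B − 2q_A = 0 ⇒ q_B = 65/6 − (1/3)q_A.
The reaction-function slope is −1/3, so a 9-unit rise in q_A moves q_B by −1/3 × 9 = −3. B's best response falls — the actions are strategic substitutes.

-3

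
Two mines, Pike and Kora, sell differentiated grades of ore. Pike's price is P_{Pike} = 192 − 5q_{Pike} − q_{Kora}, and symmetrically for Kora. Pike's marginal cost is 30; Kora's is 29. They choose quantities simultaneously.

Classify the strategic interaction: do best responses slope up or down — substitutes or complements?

Mine Pike's profit: π = q_{Pike}(192 − 5q_{Pike} − q_{Kora}) − 30q_{Pike}.
∂π/∂q_{Pike} = 162 − 10q_{Pike} − q_{Kora} = 0 ⇒ q_{Pike} = 16.2 − 0.1q_{Kora}.
The best-response slope dq_{Pike}/dq_{Kora} = −0.1 < 0: the reaction function is downward-sloping, so the choices are strategic substitutes.

strategic substitutes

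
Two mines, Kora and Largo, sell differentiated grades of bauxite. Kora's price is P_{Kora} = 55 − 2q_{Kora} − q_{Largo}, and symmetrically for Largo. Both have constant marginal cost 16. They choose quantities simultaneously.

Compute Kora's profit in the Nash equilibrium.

Mine Kora's profit: π = q_{Kora}(55 − 2q_{Kora} − q_{Largo}) − 16q_{Kora}.
∂π/∂q_{Kora} = 39 − 4q_{Kora} − q_{Largo} = 0 ⇒ q_{Kora} = 9.75 − 0.25q_{Largo}.
By symmetry q_{Largo} = q_{Kora}; substituting into the reaction function, 1.25q_{Kora} = 9.75 and q_{Kora} = 7.8.
P_{Kora} = 55 − 2·7.8 − 7.8 = 31.6.
Profit = (31.6 − 16)·7.8 = 121.68.

121.68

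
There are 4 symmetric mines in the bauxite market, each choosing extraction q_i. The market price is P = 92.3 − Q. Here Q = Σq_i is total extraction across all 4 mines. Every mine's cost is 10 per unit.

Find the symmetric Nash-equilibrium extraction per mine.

A representative mine's profit is π_i = q_i(92.3 − Q) − 10q_i, with Q = q_i + Σ_{j≠i} q_j.
First-order condition: 82.3 − 2q_i − Σ_{j≠i} q_j = 0.
With identical mines, set every q_j = q: then 82.3 − 2q − 3q = 0, i.e. q = 82.3/5 = 16.46.

16.46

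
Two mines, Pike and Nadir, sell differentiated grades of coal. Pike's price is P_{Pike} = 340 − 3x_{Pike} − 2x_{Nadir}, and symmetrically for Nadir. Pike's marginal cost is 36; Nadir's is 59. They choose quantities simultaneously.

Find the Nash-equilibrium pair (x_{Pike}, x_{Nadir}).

Mine Pike's profit: π = x_{Pike}(340 − 3x_{Pike} − 2x_{Nadir}) − 36x_{Pike}.
∂π/∂x_{Pike} = 304 − 6x_{Pike} − 2x_{Nadir} = 0 ⇒ x_{Pike} = 152/3 − (1/3)x_{Nadir}.
Similarly x_{Nadir} = 281/6 − (1/3)x_{Pike}.
Substituting the second reaction function into the first: x_{Pike} = 152/3 − (1/3)(281/6 − (1/3)x_{Pike}), which gives (8/9)x_{Pike} = 631/18 ⇒ x_{Pike} = 39.4375.
Then x_{Nadir} = 281/6 − (1/3)·39.4375 = 33.6875.

39.4375, 33.6875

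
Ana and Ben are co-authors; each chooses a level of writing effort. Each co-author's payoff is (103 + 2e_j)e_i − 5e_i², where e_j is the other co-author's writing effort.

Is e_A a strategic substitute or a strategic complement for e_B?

Ana's payoff is (103 + 2e_B)e_A − 5e_A².
∂π/∂e_A = 103 + 2e_B − 10e_A = 0, so e_A = 10.3 + 0.2e_B.
The best-response slope de_A/de_B = 0.2 > 0: the reaction function is upward-sloping, so the choices are strategic complements.

strategic complements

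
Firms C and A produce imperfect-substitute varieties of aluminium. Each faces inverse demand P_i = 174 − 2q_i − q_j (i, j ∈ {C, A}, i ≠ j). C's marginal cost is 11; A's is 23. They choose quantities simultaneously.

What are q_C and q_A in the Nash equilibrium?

33.4, 29.4

Firm C's profit: π = q_C(174 − 2q_C − q_A) − 11q_C.
∂π/∂q_C = 163 − 4q_C − q_A = 0 ⇒ q_C = 40.75 − 0.25q_A.
Similarly q_A = 37.75 − 0.25q_C.
Plugging q_A into C's best response: q_C = 40.75 − 0.25(37.75 − 0.25q_C) ⇒ 0.9375q_C = 31.3125, so q_C = 33.4.
Then q_A = 37.75 − 0.25·33.4 = 29.4.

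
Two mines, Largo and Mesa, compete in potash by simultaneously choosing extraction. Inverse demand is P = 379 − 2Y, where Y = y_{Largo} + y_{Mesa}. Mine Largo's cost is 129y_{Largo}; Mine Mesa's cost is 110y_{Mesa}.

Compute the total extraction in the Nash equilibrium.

86.5

Mine Largo's profit: π = y_{Largo}(379 − 2(y_{Largo} + y_{Mesa})) − 129y_{Largo}.
∂π/∂y_{Largo} = 250 − 4y_{Largo} − 2y_{Mesa} = 0, so y_{Largo} = 62.5 − 0.5y_{Mesa}.
By the same steps for Mesa: y_{Mesa} = 67.25 − 0.5y_{Largo}.
Plugging y_{Mesa} into Largo's best response: y_{Largo} = 62.5 − 0.5(67.25 − 0.5y_{Largo}) ⇒ 0.75y_{Largo} = 28.875, so y_{Largo} = 38.5.
Then y_{Mesa} = 67.25 − 0.5·38.5 = 48.
Total extraction: 38.5 + 48 = 86.5.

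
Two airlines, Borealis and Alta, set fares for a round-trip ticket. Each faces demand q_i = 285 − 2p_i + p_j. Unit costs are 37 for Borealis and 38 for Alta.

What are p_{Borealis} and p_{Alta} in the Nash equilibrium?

Borealis's profit: π = (p_{Borealis} − 37)(285 − 2p_{Borealis} + p_{Alta}).
∂π/∂p_{Borealis} = 359 − 4p_{Borealis} + p_{Alta} = 0 ⇒ p_{Borealis} = 89.75 + 0.25p_{Alta}.
Similarly p_{Alta} = 90.25 + 0.25p_{Borealis}.
Plugging p_{Alta} into Borealis's best response: p_{Borealis} = 89.75 + 0.25(90.25 + 0.25p_{Borealis}) ⇒ 0.9375p_{Borealis} = 112.3125, so p_{Borealis} = 119.8.
Then p_{Alta} = 90.25 + 0.25·119.8 = 120.2.

119.8, 120.2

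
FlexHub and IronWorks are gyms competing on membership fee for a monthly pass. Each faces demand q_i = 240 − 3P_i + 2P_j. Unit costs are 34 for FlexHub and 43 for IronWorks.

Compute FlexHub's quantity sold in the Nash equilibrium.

FlexHub's profit: π = (P_{FlexHub} − 34)(240 − 3P_{FlexHub} + 2P_{IronWorks}).
∂π/∂P_{FlexHub} = 342 − 6P_{FlexHub} + 2P_{IronWorks} = 0 ⇒ P_{FlexHub} = 57 + (1/3)P_{IronWorks}.
Similarly P_{IronWorks} = 61.5 + (1/3)P_{FlexHub}.
Solving the two reaction functions simultaneously: (1 − (1/3)(1/3))P_{FlexHub} = 57 + (1/3)·61.5, so (8/9)P_{FlexHub} = 77.5 and P_{FlexHub} = 87.1875.
Then P_{IronWorks} = 61.5 + (1/3)·87.1875 = 90.5625.
q_{FlexHub} = 240 − 3·87.1875 + 2·90.5625 = 159.5625.

159.5625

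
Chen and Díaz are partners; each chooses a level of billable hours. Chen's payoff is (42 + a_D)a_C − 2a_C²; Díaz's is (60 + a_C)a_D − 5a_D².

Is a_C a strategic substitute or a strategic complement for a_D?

Expanding Chen's payoff: 42a_C + a_Da_C − 2a_C².
∂π/∂a_C = 42 + a_D − 4a_C = 0, so a_C = 10.5 + 0.25a_D.
The best-response slope da_C/da_D = 0.25 > 0: the reaction function is upward-sloping, so the choices are strategic complements.

strategic complements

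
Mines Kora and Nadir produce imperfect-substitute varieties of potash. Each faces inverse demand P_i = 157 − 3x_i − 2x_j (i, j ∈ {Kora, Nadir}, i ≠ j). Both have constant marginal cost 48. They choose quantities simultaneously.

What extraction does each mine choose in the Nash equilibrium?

Mine Kora's profit: π = x_{Kora}(157 − 3x_{Kora} − 2x_{Nadir}) − 48x_{Kora}.
∂π/∂x_{Kora} = 109 − 6x_{Kora} − 2x_{Nadir} = 0 ⇒ x_{Kora} = 109/6 − (1/3)x_{Nadir}.
The game is symmetric, so in equilibrium x_{Nadir} = x_{Kora}: the reaction function gives (4/3)x_{Kora} = 109/6, hence x_{Kora} = 13.625.

13.625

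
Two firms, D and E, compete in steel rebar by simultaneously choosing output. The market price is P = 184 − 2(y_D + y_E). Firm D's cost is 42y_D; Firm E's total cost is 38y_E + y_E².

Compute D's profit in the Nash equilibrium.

1568

Firm D's profit: π = y_D(184 − 2(y_D + y_E)) − 42y_D.
∂π/∂y_D = 142 − 4y_D − 2y_E = 0, so y_D = 35.5 − 0.5y_E.
For E: ∂π/∂y_E = 146 − 6y_E − 2y_D = 0 ⇒ y_E = 73/3 − (1/3)y_D.
Solving the two reaction functions simultaneously: (1 − (−0.5)(−1/3))y_D = 35.5 − 0.5·(73/3), so (5/6)y_D = 70/3 and y_D = 28.
Then y_E = 73/3 − (1/3)·28 = 15.
Price P = 184 − 2·43 = 98.
D's profit: (98 − 42)·28 = 1568.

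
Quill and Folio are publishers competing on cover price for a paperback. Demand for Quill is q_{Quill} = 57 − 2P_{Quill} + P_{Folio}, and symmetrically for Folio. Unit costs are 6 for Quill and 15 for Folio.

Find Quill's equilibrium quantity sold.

Quill's profit: π = (P_{Quill} − 6)(57 − 2P_{Quill} + P_{Folio}).
∂π/∂P_{Quill} = 69 − 4P_{Quill} + P_{Folio} = 0 ⇒ P_{Quill} = 17.25 + 0.25P_{Folio}.
Similarly P_{Folio} = 21.75 + 0.25P_{Quill}.
Plugging P_{Folio} into Quill's best response: P_{Quill} = 17.25 + 0.25(21.75 + 0.25P_{Quill}) ⇒ 0.9375P_{Quill} = 22.6875, so P_{Quill} = 24.2.
Then P_{Folio} = 21.75 + 0.25·24.2 = 27.8.
q_{Quill} = 57 − 2·24.2 + 27.8 = 36.4.

36.4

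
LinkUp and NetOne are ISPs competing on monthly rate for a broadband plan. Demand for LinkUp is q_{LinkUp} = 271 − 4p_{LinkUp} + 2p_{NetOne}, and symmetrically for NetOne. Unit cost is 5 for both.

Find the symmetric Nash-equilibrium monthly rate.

48.5

LinkUp's profit: π = (p_{LinkUp} − 5)(271 − 4p_{LinkUp} + 2p_{NetOne}).
∂π/∂p_{LinkUp} = 291 − 8p_{LinkUp} + 2p_{NetOne} = 0 ⇒ p_{LinkUp} = 36.375 + 0.25p_{NetOne}.
By symmetry p_{NetOne} = p_{LinkUp}; substituting into the reaction function, 0.75p_{LinkUp} = 36.375 and p_{LinkUp} = 48.5.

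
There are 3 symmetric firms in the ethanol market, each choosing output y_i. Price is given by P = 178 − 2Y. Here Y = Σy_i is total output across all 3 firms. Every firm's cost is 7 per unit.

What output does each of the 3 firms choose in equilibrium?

21.375

A representative firm's profit is π_i = y_i(178 − 2Y) − 7y_i, with Y = y_i + Σ_{j≠i} y_j.
First-order condition: 171 − 4y_i − 2Σ_{j≠i} y_j = 0.
In a symmetric equilibrium every firm chooses the same y, so Σ_{j≠i} y_j = 2y. The condition becomes 171 − 8y = 0, giving y = 171/8 = 21.375.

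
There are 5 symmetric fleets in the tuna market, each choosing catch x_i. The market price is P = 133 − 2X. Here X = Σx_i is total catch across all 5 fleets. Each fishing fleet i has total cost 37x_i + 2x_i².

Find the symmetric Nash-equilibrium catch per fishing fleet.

6

A representative fishing fleet's profit is π_i = x_i(133 − 2X) − 37x_i − 2x_i², with X = x_i + Σ_{j≠i} x_j.
First-order condition: 96 − 8x_i − 2Σ_{j≠i} x_j = 0.
With identical fishing fleets, set every x_j = x: then 96 − 8x − 8x = 0, i.e. x = 96/16 = 6.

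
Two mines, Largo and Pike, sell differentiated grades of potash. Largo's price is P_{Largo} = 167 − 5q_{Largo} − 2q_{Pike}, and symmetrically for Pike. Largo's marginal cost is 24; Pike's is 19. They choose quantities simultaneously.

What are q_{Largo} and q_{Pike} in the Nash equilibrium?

Mine Largo's profit: π = q_{Largo}(167 − 5q_{Largo} − 2q_{Pike}) − 24q_{Largo}.
∂π/∂q_{Largo} = 143 − 10q_{Largo} − 2q_{Pike} = 0 ⇒ q_{Largo} = 14.3 − 0.2q_{Pike}.
Similarly q_{Pike} = 14.8 − 0.2q_{Largo}.
Substituting the second reaction function into the first: q_{Largo} = 14.3 − 0.2(14.8 − 0.2q_{Largo}), which gives 0.96q_{Largo} = 11.34 ⇒ q_{Largo} = 11.8125.
Then q_{Pike} = 14.8 − 0.2·11.8125 = 12.4375.

11.8125, 12.4375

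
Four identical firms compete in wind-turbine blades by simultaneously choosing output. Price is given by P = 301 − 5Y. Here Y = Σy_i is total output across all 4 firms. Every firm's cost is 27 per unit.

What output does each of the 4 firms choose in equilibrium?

10.96

A representative firm's profit is π_i = y_i(301 − 5Y) − 27y_i, with Y = y_i + Σ_{j≠i} y_j.
First-order condition: 274 − 10y_i − 5Σ_{j≠i} y_j = 0.
With identical firms, set every y_j = y: then 274 − 10y − 15y = 0, i.e. y = 274/25 = 10.96.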